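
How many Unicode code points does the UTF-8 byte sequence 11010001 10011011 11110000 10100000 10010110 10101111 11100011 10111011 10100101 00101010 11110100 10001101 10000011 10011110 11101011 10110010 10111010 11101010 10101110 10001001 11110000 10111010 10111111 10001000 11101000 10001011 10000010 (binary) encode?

Byte at offset 0: 0xD1 = 11010001 → 2-byte char (#1). Advance 2.
Byte at offset 2: 0xF0 = 11110000 → 4-byte char (#2). Advance 4.
Byte at offset 6: 0xE3 = 11100011 → 3-byte char (#3). Advance 3.
Byte at offset 9: 0x2A = 00101010 → 1-byte char (#4). Advance 1.
Byte at offset 10: 0xF4 = 11110100 → 4-byte char (#5). Advance 4.
Byte at offset 14: 0xEB = 11101011 → 3-byte char (#6). Advance 3.
Byte at offset 17: 0xEA = 11101010 → 3-byte char (#7). Advance 3.
Byte at offset 20: 0xF0 = 11110000 → 4-byte char (#8). Advance 4.
Byte at offset 24: 0xE8 = 11101000 → 3-byte char (#9). Advance 3.
Reached end at offset 27 after 9 code points.

9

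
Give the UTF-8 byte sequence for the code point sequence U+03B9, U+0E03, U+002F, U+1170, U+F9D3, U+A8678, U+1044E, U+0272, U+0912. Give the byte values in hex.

CE B9 E0 B8 83 2F E1 85 B0 EF A7 93 F2 A8 99 B8 F0 90 91 8E C9 B2 E0 A4 92

U+03B9: 2-byte form → CE B9.
U+0E03: 3-byte form → E0 B8 83.
U+002F: 1-byte form → 2F.
U+1170: 3-byte form → E1 85 B0.
U+F9D3: 3-byte form → EF A7 93.
U+A8678: 4-byte form → F2 A8 99 B8.
U+1044E: 4-byte form → F0 90 91 8E.
U+0272: 2-byte form → C9 B2.
U+0912: 3-byte form → E0 A4 92.
Concatenated (25 bytes): CE B9 E0 B8 83 2F E1 85 B0 EF A7 93 F2 A8 99 B8 F0 90 91 8E C9 B2 E0 A4 92.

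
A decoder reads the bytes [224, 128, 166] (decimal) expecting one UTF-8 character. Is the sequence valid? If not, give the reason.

Leading byte 0xE0 = 11100000 → 3-byte form.
Continuation bytes all match 10xxxxxx. Payload decodes to 0x26.
But 0x26 < 0x800, the minimum for a 3-byte sequence — this is an overlong encoding.

invalid (overlong encoding)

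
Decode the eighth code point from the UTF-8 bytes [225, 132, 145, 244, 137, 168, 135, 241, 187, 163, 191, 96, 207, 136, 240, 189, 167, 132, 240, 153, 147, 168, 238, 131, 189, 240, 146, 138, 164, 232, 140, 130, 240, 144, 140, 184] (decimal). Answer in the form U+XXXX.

U+E0FD

Offset 0: leading byte 0xE1 = 11100001 → 3-byte char #1 = E1 84 91.
Offset 3: leading byte 0xF4 = 11110100 → 4-byte char #2 = F4 89 A8 87.
Offset 7: leading byte 0xF1 = 11110001 → 4-byte char #3 = F1 BB A3 BF.
Offset 11: leading byte 0x60 = 01100000 → 1-byte char #4 = 60.
Offset 12: leading byte 0xCF = 11001111 → 2-byte char #5 = CF 88.
Offset 14: leading byte 0xF0 = 11110000 → 4-byte char #6 = F0 BD A7 84.
Offset 18: leading byte 0xF0 = 11110000 → 4-byte char #7 = F0 99 93 A8.
Offset 22: leading byte 0xEE = 11101110 → 3-byte char #8 = EE 83 BD.
Leading byte 0xEE = 11101110 matches 1110xxxx → 3-byte sequence.
Byte 1: 0xEE = 11101110, payload 1110 (4 bits).
Byte 2: 0x83 = 10000011 (10xxxxxx ✓), payload 000011.
Byte 3: 0xBD = 10111101 (10xxxxxx ✓), payload 111101.
Concatenate: 1110000011111101 = 0xE0FD (16 bits → U+E0FD).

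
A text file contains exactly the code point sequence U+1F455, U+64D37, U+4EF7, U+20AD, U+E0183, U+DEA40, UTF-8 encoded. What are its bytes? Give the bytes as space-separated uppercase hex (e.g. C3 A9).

F0 9F 91 95 F1 A4 B4 B7 E4 BB B7 E2 82 AD F3 A0 86 83 F3 9E A9 80

U+1F455: 4-byte form → F0 9F 91 95.
U+64D37: 4-byte form → F1 A4 B4 B7.
U+4EF7: 3-byte form → E4 BB B7.
U+20AD: 3-byte form → E2 82 AD.
U+E0183: 4-byte form → F3 A0 86 83.
U+DEA40: 4-byte form → F3 9E A9 80.
Concatenated (22 bytes): F0 9F 91 95 F1 A4 B4 B7 E4 BB B7 E2 82 AD F3 A0 86 83 F3 9E A9 80.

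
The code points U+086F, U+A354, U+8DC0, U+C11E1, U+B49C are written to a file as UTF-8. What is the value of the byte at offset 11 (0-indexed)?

U+086F → 3-byte form E0 A1 AF at offsets 0–2.
U+A354 → 3-byte form EA 8D 94 at offsets 3–5.
U+8DC0 → 3-byte form E8 B7 80 at offsets 6–8.
U+C11E1 → 4-byte form F3 81 87 A1 at offsets 9–12.
Offset 11 falls in char 4's range; it's byte 3 of F3 81 87 A1 = 0x87.

0x87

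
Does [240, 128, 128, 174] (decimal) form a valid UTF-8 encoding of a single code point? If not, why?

invalid (overlong encoding)

Leading byte 0xF0 = 11110000 → 4-byte form.
Continuation bytes all match 10xxxxxx. Payload decodes to 0x2E.
But 0x2E < 0x10000, the minimum for a 4-byte sequence — this is an overlong encoding.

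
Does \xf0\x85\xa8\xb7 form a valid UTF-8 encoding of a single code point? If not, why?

invalid (overlong encoding)

Leading byte 0xF0 = 11110000 → 4-byte form.
Continuation bytes all match 10xxxxxx. Payload decodes to 0x5A37.
But 0x5A37 < 0x10000, the minimum for a 4-byte sequence — this is an overlong encoding.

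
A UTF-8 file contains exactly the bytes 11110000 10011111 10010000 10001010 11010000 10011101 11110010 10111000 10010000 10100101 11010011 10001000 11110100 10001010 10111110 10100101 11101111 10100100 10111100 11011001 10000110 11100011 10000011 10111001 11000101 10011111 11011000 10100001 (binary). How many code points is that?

10

Byte at offset 0: 0xF0 = 11110000 → 4-byte char (#1). Advance 4.
Byte at offset 4: 0xD0 = 11010000 → 2-byte char (#2). Advance 2.
Byte at offset 6: 0xF2 = 11110010 → 4-byte char (#3). Advance 4.
Byte at offset 10: 0xD3 = 11010011 → 2-byte char (#4). Advance 2.
Byte at offset 12: 0xF4 = 11110100 → 4-byte char (#5). Advance 4.
Byte at offset 16: 0xEF = 11101111 → 3-byte char (#6). Advance 3.
Byte at offset 19: 0xD9 = 11011001 → 2-byte char (#7). Advance 2.
Byte at offset 21: 0xE3 = 11100011 → 3-byte char (#8). Advance 3.
Byte at offset 24: 0xC5 = 11000101 → 2-byte char (#9). Advance 2.
Byte at offset 26: 0xD8 = 11011000 → 2-byte char (#10). Advance 2.
Reached end at offset 28 after 10 code points.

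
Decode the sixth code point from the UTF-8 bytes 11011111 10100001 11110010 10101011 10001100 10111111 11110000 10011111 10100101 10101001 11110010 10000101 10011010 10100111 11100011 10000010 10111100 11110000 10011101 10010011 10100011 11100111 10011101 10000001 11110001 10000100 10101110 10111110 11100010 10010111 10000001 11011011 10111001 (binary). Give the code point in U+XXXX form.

U+1D4E3

Offset 0: leading byte 0xDF = 11011111 → 2-byte char #1 = DF A1.
Offset 2: leading byte 0xF2 = 11110010 → 4-byte char #2 = F2 AB 8C BF.
Offset 6: leading byte 0xF0 = 11110000 → 4-byte char #3 = F0 9F A5 A9.
Offset 10: leading byte 0xF2 = 11110010 → 4-byte char #4 = F2 85 9A A7.
Offset 14: leading byte 0xE3 = 11100011 → 3-byte char #5 = E3 82 BC.
Offset 17: leading byte 0xF0 = 11110000 → 4-byte char #6 = F0 9D 93 A3.
Leading byte 0xF0 = 11110000 matches 11110xxx → 4-byte sequence.
Byte 1: 0xF0 = 11110000, payload 000 (3 bits).
Byte 2: 0x9D = 10011101 (10xxxxxx ✓), payload 011101.
Byte 3: 0x93 = 10010011 (10xxxxxx ✓), payload 010011.
Byte 4: 0xA3 = 10100011 (10xxxxxx ✓), payload 100011.
Concatenate: 000011101010011100011 = 0x1D4E3 (21 bits → U+1D4E3).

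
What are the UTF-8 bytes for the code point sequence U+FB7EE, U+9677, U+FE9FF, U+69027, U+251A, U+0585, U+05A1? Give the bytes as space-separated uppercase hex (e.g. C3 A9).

F3 BB 9F AE E9 99 B7 F3 BE A7 BF F1 A9 80 A7 E2 94 9A D6 85 D6 A1

U+FB7EE: 4-byte form → F3 BB 9F AE.
U+9677: 3-byte form → E9 99 B7.
U+FE9FF: 4-byte form → F3 BE A7 BF.
U+69027: 4-byte form → F1 A9 80 A7.
U+251A: 3-byte form → E2 94 9A.
U+0585: 2-byte form → D6 85.
U+05A1: 2-byte form → D6 A1.
Concatenated (22 bytes): F3 BB 9F AE E9 99 B7 F3 BE A7 BF F1 A9 80 A7 E2 94 9A D6 85 D6 A1.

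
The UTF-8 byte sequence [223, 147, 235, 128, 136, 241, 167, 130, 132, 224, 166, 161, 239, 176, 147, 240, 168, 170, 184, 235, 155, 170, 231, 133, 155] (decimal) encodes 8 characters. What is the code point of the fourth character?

Offset 0: leading byte 0xDF = 11011111 → 2-byte char #1 = DF 93.
Offset 2: leading byte 0xEB = 11101011 → 3-byte char #2 = EB 80 88.
Offset 5: leading byte 0xF1 = 11110001 → 4-byte char #3 = F1 A7 82 84.
Offset 9: leading byte 0xE0 = 11100000 → 3-byte char #4 = E0 A6 A1.
Leading byte 0xE0 = 11100000 matches 1110xxxx → 3-byte sequence.
Byte 1: 0xE0 = 11100000, payload 0000 (4 bits).
Byte 2: 0xA6 = 10100110 (10xxxxxx ✓), payload 100110.
Byte 3: 0xA1 = 10100001 (10xxxxxx ✓), payload 100001.
Concatenate: 0000100110100001 = 0x9A1 (16 bits → U+09A1).

U+09A1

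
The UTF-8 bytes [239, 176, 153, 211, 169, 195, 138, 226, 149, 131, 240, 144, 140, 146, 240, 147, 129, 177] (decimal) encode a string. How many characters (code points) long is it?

6

Byte at offset 0: 0xEF = 11101111 → 3-byte char (#1). Advance 3.
Byte at offset 3: 0xD3 = 11010011 → 2-byte char (#2). Advance 2.
Byte at offset 5: 0xC3 = 11000011 → 2-byte char (#3). Advance 2.
Byte at offset 7: 0xE2 = 11100010 → 3-byte char (#4). Advance 3.
Byte at offset 10: 0xF0 = 11110000 → 4-byte char (#5). Advance 4.
Byte at offset 14: 0xF0 = 11110000 → 4-byte char (#6). Advance 4.
Reached end at offset 18 after 6 code points.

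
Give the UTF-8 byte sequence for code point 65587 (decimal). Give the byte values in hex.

U+10033 = 0x10033 = 65587 decimal. In range U+10000–U+10FFFF → 4-byte form: 11110xxx 10xxxxxx 10xxxxxx 10xxxxxx.
Binary (21 bits): 000010000000000110011.
Split 3+6+6+6: 000 | 010000 | 000000 | 110011.
Byte 1: 11110000 = 0xF0.
Byte 2: 10010000 = 0x90.
Byte 3: 10000000 = 0x80.
Byte 4: 10110011 = 0xB3.

F0 90 80 B3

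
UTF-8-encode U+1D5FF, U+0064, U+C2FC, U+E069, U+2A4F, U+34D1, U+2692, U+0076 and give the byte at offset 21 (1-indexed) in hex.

1-indexed offset 21 is 0-indexed offset 20.
U+1D5FF → 4-byte form F0 9D 97 BF at offsets 0–3.
U+0064 → 1-byte form 64 at offsets 4–4.
U+C2FC → 3-byte form EC 8B BC at offsets 5–7.
U+E069 → 3-byte form EE 81 A9 at offsets 8–10.
U+2A4F → 3-byte form E2 A9 8F at offsets 11–13.
U+34D1 → 3-byte form E3 93 91 at offsets 14–16.
U+2692 → 3-byte form E2 9A 92 at offsets 17–19.
U+0076 → 1-byte form 76 at offsets 20–20.
Offset 20 falls in char 8's range; it's byte 1 of 76 = 0x76.

0x76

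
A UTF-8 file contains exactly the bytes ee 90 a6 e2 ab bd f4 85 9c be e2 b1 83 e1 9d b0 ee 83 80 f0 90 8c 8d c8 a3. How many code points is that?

Byte at offset 0: 0xEE = 11101110 → 3-byte char (#1). Advance 3.
Byte at offset 3: 0xE2 = 11100010 → 3-byte char (#2). Advance 3.
Byte at offset 6: 0xF4 = 11110100 → 4-byte char (#3). Advance 4.
Byte at offset 10: 0xE2 = 11100010 → 3-byte char (#4). Advance 3.
Byte at offset 13: 0xE1 = 11100001 → 3-byte char (#5). Advance 3.
Byte at offset 16: 0xEE = 11101110 → 3-byte char (#6). Advance 3.
Byte at offset 19: 0xF0 = 11110000 → 4-byte char (#7). Advance 4.
Byte at offset 23: 0xC8 = 11001000 → 2-byte char (#8). Advance 2.
Reached end at offset 25 after 8 code points.

8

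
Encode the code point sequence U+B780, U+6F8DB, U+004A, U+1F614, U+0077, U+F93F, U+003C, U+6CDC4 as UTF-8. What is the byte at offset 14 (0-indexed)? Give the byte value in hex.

U+B780 → 3-byte form EB 9E 80 at offsets 0–2.
U+6F8DB → 4-byte form F1 AF A3 9B at offsets 3–6.
U+004A → 1-byte form 4A at offsets 7–7.
U+1F614 → 4-byte form F0 9F 98 94 at offsets 8–11.
U+0077 → 1-byte form 77 at offsets 12–12.
U+F93F → 3-byte form EF A4 BF at offsets 13–15.
Offset 14 falls in char 6's range; it's byte 2 of EF A4 BF = 0xA4.

0xA4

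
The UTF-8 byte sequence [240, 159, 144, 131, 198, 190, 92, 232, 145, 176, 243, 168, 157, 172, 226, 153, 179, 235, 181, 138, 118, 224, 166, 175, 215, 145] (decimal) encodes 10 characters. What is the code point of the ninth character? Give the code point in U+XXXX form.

U+09AF

Offset 0: leading byte 0xF0 = 11110000 → 4-byte char #1 = F0 9F 90 83.
Offset 4: leading byte 0xC6 = 11000110 → 2-byte char #2 = C6 BE.
Offset 6: leading byte 0x5C = 01011100 → 1-byte char #3 = 5C.
Offset 7: leading byte 0xE8 = 11101000 → 3-byte char #4 = E8 91 B0.
Offset 10: leading byte 0xF3 = 11110011 → 4-byte char #5 = F3 A8 9D AC.
Offset 14: leading byte 0xE2 = 11100010 → 3-byte char #6 = E2 99 B3.
Offset 17: leading byte 0xEB = 11101011 → 3-byte char #7 = EB B5 8A.
Offset 20: leading byte 0x76 = 01110110 → 1-byte char #8 = 76.
Offset 21: leading byte 0xE0 = 11100000 → 3-byte char #9 = E0 A6 AF.
Leading byte 0xE0 = 11100000 matches 1110xxxx → 3-byte sequence.
Byte 1: 0xE0 = 11100000, payload 0000 (4 bits).
Byte 2: 0xA6 = 10100110 (10xxxxxx ✓), payload 100110.
Byte 3: 0xAF = 10101111 (10xxxxxx ✓), payload 101111.
Concatenate: 0000100110101111 = 0x9AF (16 bits → U+09AF).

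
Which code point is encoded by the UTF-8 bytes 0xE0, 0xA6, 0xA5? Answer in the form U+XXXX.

U+09A5

Leading byte 0xE0 = 11100000 matches 1110xxxx → 3-byte sequence.
Byte 1: 0xE0 = 11100000, payload 0000 (4 bits).
Byte 2: 0xA6 = 10100110 (10xxxxxx ✓), payload 100110.
Byte 3: 0xA5 = 10100101 (10xxxxxx ✓), payload 100101.
Concatenate: 0000100110100101 = 0x9A5 (16 bits → U+09A5).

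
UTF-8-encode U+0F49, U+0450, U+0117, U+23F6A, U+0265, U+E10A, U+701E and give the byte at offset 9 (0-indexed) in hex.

0xBD

U+0F49 → 3-byte form E0 BD 89 at offsets 0–2.
U+0450 → 2-byte form D1 90 at offsets 3–4.
U+0117 → 2-byte form C4 97 at offsets 5–6.
U+23F6A → 4-byte form F0 A3 BD AA at offsets 7–10.
Offset 9 falls in char 4's range; it's byte 3 of F0 A3 BD AA = 0xBD.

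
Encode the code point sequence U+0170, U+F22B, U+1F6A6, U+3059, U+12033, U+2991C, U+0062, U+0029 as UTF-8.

U+0170: 2-byte form → C5 B0.
U+F22B: 3-byte form → EF 88 AB.
U+1F6A6: 4-byte form → F0 9F 9A A6.
U+3059: 3-byte form → E3 81 99.
U+12033: 4-byte form → F0 92 80 B3.
U+2991C: 4-byte form → F0 A9 A4 9C.
U+0062: 1-byte form → 62.
U+0029: 1-byte form → 29.
Concatenated (22 bytes): C5 B0 EF 88 AB F0 9F 9A A6 E3 81 99 F0 92 80 B3 F0 A9 A4 9C 62 29.

C5 B0 EF 88 AB F0 9F 9A A6 E3 81 99 F0 92 80 B3 F0 A9 A4 9C 62 29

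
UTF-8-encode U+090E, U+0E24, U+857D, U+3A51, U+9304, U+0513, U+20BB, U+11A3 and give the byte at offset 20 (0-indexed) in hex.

0xE1

U+090E → 3-byte form E0 A4 8E at offsets 0–2.
U+0E24 → 3-byte form E0 B8 A4 at offsets 3–5.
U+857D → 3-byte form E8 95 BD at offsets 6–8.
U+3A51 → 3-byte form E3 A9 91 at offsets 9–11.
U+9304 → 3-byte form E9 8C 84 at offsets 12–14.
U+0513 → 2-byte form D4 93 at offsets 15–16.
U+20BB → 3-byte form E2 82 BB at offsets 17–19.
U+11A3 → 3-byte form E1 86 A3 at offsets 20–22.
Offset 20 falls in char 8's range; it's byte 1 of E1 86 A3 = 0xE1.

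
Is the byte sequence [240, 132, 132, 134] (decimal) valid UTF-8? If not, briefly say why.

Leading byte 0xF0 = 11110000 → 4-byte form.
Continuation bytes all match 10xxxxxx. Payload decodes to 0x4106.
But 0x4106 < 0x10000, the minimum for a 4-byte sequence — this is an overlong encoding.

invalid (overlong encoding)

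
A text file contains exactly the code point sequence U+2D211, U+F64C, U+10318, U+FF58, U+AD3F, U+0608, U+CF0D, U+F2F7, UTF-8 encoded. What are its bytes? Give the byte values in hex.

F0 AD 88 91 EF 99 8C F0 90 8C 98 EF BD 98 EA B4 BF D8 88 EC BC 8D EF 8B B7

U+2D211: 4-byte form → F0 AD 88 91.
U+F64C: 3-byte form → EF 99 8C.
U+10318: 4-byte form → F0 90 8C 98.
U+FF58: 3-byte form → EF BD 98.
U+AD3F: 3-byte form → EA B4 BF.
U+0608: 2-byte form → D8 88.
U+CF0D: 3-byte form → EC BC 8D.
U+F2F7: 3-byte form → EF 8B B7.
Concatenated (25 bytes): F0 AD 88 91 EF 99 8C F0 90 8C 98 EF BD 98 EA B4 BF D8 88 EC BC 8D EF 8B B7.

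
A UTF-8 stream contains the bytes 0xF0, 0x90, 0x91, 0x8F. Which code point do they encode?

U+1044F

Leading byte 0xF0 = 11110000 matches 11110xxx → 4-byte sequence.
Byte 1: 0xF0 = 11110000, payload 000 (3 bits).
Byte 2: 0x90 = 10010000 (10xxxxxx ✓), payload 010000.
Byte 3: 0x91 = 10010001 (10xxxxxx ✓), payload 010001.
Byte 4: 0x8F = 10001111 (10xxxxxx ✓), payload 001111.
Concatenate: 000010000010001001111 = 0x1044F (21 bits → U+1044F).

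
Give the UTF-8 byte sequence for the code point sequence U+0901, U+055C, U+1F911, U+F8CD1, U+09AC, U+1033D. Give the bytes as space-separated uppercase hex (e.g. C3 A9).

E0 A4 81 D5 9C F0 9F A4 91 F3 B8 B3 91 E0 A6 AC F0 90 8C BD

U+0901: 3-byte form → E0 A4 81.
U+055C: 2-byte form → D5 9C.
U+1F911: 4-byte form → F0 9F A4 91.
U+F8CD1: 4-byte form → F3 B8 B3 91.
U+09AC: 3-byte form → E0 A6 AC.
U+1033D: 4-byte form → F0 90 8C BD.
Concatenated (20 bytes): E0 A4 81 D5 9C F0 9F A4 91 F3 B8 B3 91 E0 A6 AC F0 90 8C BD.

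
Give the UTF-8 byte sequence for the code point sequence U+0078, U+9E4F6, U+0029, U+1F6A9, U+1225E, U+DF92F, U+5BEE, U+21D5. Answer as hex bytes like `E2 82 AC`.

78 F2 9E 93 B6 29 F0 9F 9A A9 F0 92 89 9E F3 9F A4 AF E5 AF AE E2 87 95

U+0078: 1-byte form → 78.
U+9E4F6: 4-byte form → F2 9E 93 B6.
U+0029: 1-byte form → 29.
U+1F6A9: 4-byte form → F0 9F 9A A9.
U+1225E: 4-byte form → F0 92 89 9E.
U+DF92F: 4-byte form → F3 9F A4 AF.
U+5BEE: 3-byte form → E5 AF AE.
U+21D5: 3-byte form → E2 87 95.
Concatenated (24 bytes): 78 F2 9E 93 B6 29 F0 9F 9A A9 F0 92 89 9E F3 9F A4 AF E5 AF AE E2 87 95.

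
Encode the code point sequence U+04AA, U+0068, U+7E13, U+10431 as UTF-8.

U+04AA: 2-byte form → D2 AA.
U+0068: 1-byte form → 68.
U+7E13: 3-byte form → E7 B8 93.
U+10431: 4-byte form → F0 90 90 B1.
Concatenated (10 bytes): D2 AA 68 E7 B8 93 F0 90 90 B1.

D2 AA 68 E7 B8 93 F0 90 90 B1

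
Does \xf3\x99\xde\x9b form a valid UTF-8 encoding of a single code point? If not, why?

Leading byte 0xF3 = 11110011 → 4-byte form.
Byte 3 is 0xDE = 11011110, which is not 10xxxxxx — expected a continuation byte.

invalid (non-continuation byte where continuation expected)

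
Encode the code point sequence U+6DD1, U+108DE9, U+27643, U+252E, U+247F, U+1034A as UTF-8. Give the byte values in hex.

E6 B7 91 F4 88 B7 A9 F0 A7 99 83 E2 94 AE E2 91 BF F0 90 8D 8A

U+6DD1: 3-byte form → E6 B7 91.
U+108DE9: 4-byte form → F4 88 B7 A9.
U+27643: 4-byte form → F0 A7 99 83.
U+252E: 3-byte form → E2 94 AE.
U+247F: 3-byte form → E2 91 BF.
U+1034A: 4-byte form → F0 90 8D 8A.
Concatenated (21 bytes): E6 B7 91 F4 88 B7 A9 F0 A7 99 83 E2 94 AE E2 91 BF F0 90 8D 8A.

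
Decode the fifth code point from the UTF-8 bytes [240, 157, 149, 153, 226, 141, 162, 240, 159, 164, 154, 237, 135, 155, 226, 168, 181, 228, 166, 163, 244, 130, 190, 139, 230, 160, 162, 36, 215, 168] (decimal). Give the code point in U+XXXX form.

Offset 0: leading byte 0xF0 = 11110000 → 4-byte char #1 = F0 9D 95 99.
Offset 4: leading byte 0xE2 = 11100010 → 3-byte char #2 = E2 8D A2.
Offset 7: leading byte 0xF0 = 11110000 → 4-byte char #3 = F0 9F A4 9A.
Offset 11: leading byte 0xED = 11101101 → 3-byte char #4 = ED 87 9B.
Offset 14: leading byte 0xE2 = 11100010 → 3-byte char #5 = E2 A8 B5.
Leading byte 0xE2 = 11100010 matches 1110xxxx → 3-byte sequence.
Byte 1: 0xE2 = 11100010, payload 0010 (4 bits).
Byte 2: 0xA8 = 10101000 (10xxxxxx ✓), payload 101000.
Byte 3: 0xB5 = 10110101 (10xxxxxx ✓), payload 110101.
Concatenate: 0010101000110101 = 0x2A35 (16 bits → U+2A35).

U+2A35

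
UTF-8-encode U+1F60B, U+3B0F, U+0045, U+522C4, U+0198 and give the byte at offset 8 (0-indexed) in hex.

U+1F60B → 4-byte form F0 9F 98 8B at offsets 0–3.
U+3B0F → 3-byte form E3 AC 8F at offsets 4–6.
U+0045 → 1-byte form 45 at offsets 7–7.
U+522C4 → 4-byte form F1 92 8B 84 at offsets 8–11.
Offset 8 falls in char 4's range; it's byte 1 of F1 92 8B 84 = 0xF1.

0xF1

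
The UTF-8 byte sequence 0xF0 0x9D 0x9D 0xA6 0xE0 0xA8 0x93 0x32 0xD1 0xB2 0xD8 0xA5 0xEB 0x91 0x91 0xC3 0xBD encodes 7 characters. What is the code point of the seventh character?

Offset 0: leading byte 0xF0 = 11110000 → 4-byte char #1 = F0 9D 9D A6.
Offset 4: leading byte 0xE0 = 11100000 → 3-byte char #2 = E0 A8 93.
Offset 7: leading byte 0x32 = 00110010 → 1-byte char #3 = 32.
Offset 8: leading byte 0xD1 = 11010001 → 2-byte char #4 = D1 B2.
Offset 10: leading byte 0xD8 = 11011000 → 2-byte char #5 = D8 A5.
Offset 12: leading byte 0xEB = 11101011 → 3-byte char #6 = EB 91 91.
Offset 15: leading byte 0xC3 = 11000011 → 2-byte char #7 = C3 BD.
Leading byte 0xC3 = 11000011 matches 110xxxxx → 2-byte sequence.
Byte 1: 0xC3 = 11000011, payload 00011 (5 bits).
Byte 2: 0xBD = 10111101 (10xxxxxx ✓), payload 111101.
Concatenate: 00011111101 = 0xFD (11 bits → U+00FD).

U+00FD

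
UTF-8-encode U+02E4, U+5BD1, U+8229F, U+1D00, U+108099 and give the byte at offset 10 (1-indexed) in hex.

1-indexed offset 10 is 0-indexed offset 9.
U+02E4 → 2-byte form CB A4 at offsets 0–1.
U+5BD1 → 3-byte form E5 AF 91 at offsets 2–4.
U+8229F → 4-byte form F2 82 8A 9F at offsets 5–8.
U+1D00 → 3-byte form E1 B4 80 at offsets 9–11.
Offset 9 falls in char 4's range; it's byte 1 of E1 B4 80 = 0xE1.

0xE1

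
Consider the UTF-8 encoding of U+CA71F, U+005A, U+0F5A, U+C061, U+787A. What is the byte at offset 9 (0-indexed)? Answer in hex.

U+CA71F → 4-byte form F3 8A 9C 9F at offsets 0–3.
U+005A → 1-byte form 5A at offsets 4–4.
U+0F5A → 3-byte form E0 BD 9A at offsets 5–7.
U+C061 → 3-byte form EC 81 A1 at offsets 8–10.
Offset 9 falls in char 4's range; it's byte 2 of EC 81 A1 = 0x81.

0x81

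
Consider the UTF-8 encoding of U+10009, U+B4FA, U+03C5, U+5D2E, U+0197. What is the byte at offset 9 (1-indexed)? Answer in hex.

0x85

1-indexed offset 9 is 0-indexed offset 8.
U+10009 → 4-byte form F0 90 80 89 at offsets 0–3.
U+B4FA → 3-byte form EB 93 BA at offsets 4–6.
U+03C5 → 2-byte form CF 85 at offsets 7–8.
Offset 8 falls in char 3's range; it's byte 2 of CF 85 = 0x85.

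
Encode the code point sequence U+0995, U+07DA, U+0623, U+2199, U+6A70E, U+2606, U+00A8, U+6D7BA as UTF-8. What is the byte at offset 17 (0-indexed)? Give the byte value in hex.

U+0995 → 3-byte form E0 A6 95 at offsets 0–2.
U+07DA → 2-byte form DF 9A at offsets 3–4.
U+0623 → 2-byte form D8 A3 at offsets 5–6.
U+2199 → 3-byte form E2 86 99 at offsets 7–9.
U+6A70E → 4-byte form F1 AA 9C 8E at offsets 10–13.
U+2606 → 3-byte form E2 98 86 at offsets 14–16.
U+00A8 → 2-byte form C2 A8 at offsets 17–18.
Offset 17 falls in char 7's range; it's byte 1 of C2 A8 = 0xC2.

0xC2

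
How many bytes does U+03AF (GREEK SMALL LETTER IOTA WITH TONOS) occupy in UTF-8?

U+03AF = 0x3AF. UTF-8 uses 1 byte below 0x80, 2 below 0x800, 3 below 0x10000, 4 up to 0x10FFFF. 0x3AF is in U+0080–U+07FF → 2 bytes.

2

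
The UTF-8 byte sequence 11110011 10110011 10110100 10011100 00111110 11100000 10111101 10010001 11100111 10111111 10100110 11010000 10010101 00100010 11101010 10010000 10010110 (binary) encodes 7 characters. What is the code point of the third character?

Offset 0: leading byte 0xF3 = 11110011 → 4-byte char #1 = F3 B3 B4 9C.
Offset 4: leading byte 0x3E = 00111110 → 1-byte char #2 = 3E.
Offset 5: leading byte 0xE0 = 11100000 → 3-byte char #3 = E0 BD 91.
Leading byte 0xE0 = 11100000 matches 1110xxxx → 3-byte sequence.
Byte 1: 0xE0 = 11100000, payload 0000 (4 bits).
Byte 2: 0xBD = 10111101 (10xxxxxx ✓), payload 111101.
Byte 3: 0x91 = 10010001 (10xxxxxx ✓), payload 010001.
Concatenate: 0000111101010001 = 0xF51 (16 bits → U+0F51).

U+0F51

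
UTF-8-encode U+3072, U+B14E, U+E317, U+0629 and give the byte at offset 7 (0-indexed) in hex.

U+3072 → 3-byte form E3 81 B2 at offsets 0–2.
U+B14E → 3-byte form EB 85 8E at offsets 3–5.
U+E317 → 3-byte form EE 8C 97 at offsets 6–8.
Offset 7 falls in char 3's range; it's byte 2 of EE 8C 97 = 0x8C.

0x8C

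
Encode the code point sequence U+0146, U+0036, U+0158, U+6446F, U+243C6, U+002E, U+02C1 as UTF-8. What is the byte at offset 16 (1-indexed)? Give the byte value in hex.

1-indexed offset 16 is 0-indexed offset 15.
U+0146 → 2-byte form C5 86 at offsets 0–1.
U+0036 → 1-byte form 36 at offsets 2–2.
U+0158 → 2-byte form C5 98 at offsets 3–4.
U+6446F → 4-byte form F1 A4 91 AF at offsets 5–8.
U+243C6 → 4-byte form F0 A4 8F 86 at offsets 9–12.
U+002E → 1-byte form 2E at offsets 13–13.
U+02C1 → 2-byte form CB 81 at offsets 14–15.
Offset 15 falls in char 7's range; it's byte 2 of CB 81 = 0x81.

0x81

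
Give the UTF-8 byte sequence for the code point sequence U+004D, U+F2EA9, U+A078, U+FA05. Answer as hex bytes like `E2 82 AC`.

U+004D: 1-byte form → 4D.
U+F2EA9: 4-byte form → F3 B2 BA A9.
U+A078: 3-byte form → EA 81 B8.
U+FA05: 3-byte form → EF A8 85.
Concatenated (11 bytes): 4D F3 B2 BA A9 EA 81 B8 EF A8 85.

4D F3 B2 BA A9 EA 81 B8 EF A8 85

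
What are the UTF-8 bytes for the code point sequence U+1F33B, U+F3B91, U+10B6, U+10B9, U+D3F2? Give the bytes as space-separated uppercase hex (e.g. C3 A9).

U+1F33B: 4-byte form → F0 9F 8C BB.
U+F3B91: 4-byte form → F3 B3 AE 91.
U+10B6: 3-byte form → E1 82 B6.
U+10B9: 3-byte form → E1 82 B9.
U+D3F2: 3-byte form → ED 8F B2.
Concatenated (17 bytes): F0 9F 8C BB F3 B3 AE 91 E1 82 B6 E1 82 B9 ED 8F B2.

F0 9F 8C BB F3 B3 AE 91 E1 82 B6 E1 82 B9 ED 8F B2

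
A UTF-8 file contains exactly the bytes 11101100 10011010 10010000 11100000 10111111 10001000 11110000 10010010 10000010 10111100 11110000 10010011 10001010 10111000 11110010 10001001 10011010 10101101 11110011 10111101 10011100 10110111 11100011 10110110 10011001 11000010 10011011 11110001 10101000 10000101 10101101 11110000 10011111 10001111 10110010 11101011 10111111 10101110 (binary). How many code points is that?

11

Byte at offset 0: 0xEC = 11101100 → 3-byte char (#1). Advance 3.
Byte at offset 3: 0xE0 = 11100000 → 3-byte char (#2). Advance 3.
Byte at offset 6: 0xF0 = 11110000 → 4-byte char (#3). Advance 4.
Byte at offset 10: 0xF0 = 11110000 → 4-byte char (#4). Advance 4.
Byte at offset 14: 0xF2 = 11110010 → 4-byte char (#5). Advance 4.
Byte at offset 18: 0xF3 = 11110011 → 4-byte char (#6). Advance 4.
Byte at offset 22: 0xE3 = 11100011 → 3-byte char (#7). Advance 3.
Byte at offset 25: 0xC2 = 11000010 → 2-byte char (#8). Advance 2.
Byte at offset 27: 0xF1 = 11110001 → 4-byte char (#9). Advance 4.
Byte at offset 31: 0xF0 = 11110000 → 4-byte char (#10). Advance 4.
Byte at offset 35: 0xEB = 11101011 → 3-byte char (#11). Advance 3.
Reached end at offset 38 after 11 code points.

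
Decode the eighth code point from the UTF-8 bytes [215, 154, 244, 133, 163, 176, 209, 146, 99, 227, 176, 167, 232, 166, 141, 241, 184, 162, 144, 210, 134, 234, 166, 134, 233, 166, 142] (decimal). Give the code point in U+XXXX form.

Offset 0: leading byte 0xD7 = 11010111 → 2-byte char #1 = D7 9A.
Offset 2: leading byte 0xF4 = 11110100 → 4-byte char #2 = F4 85 A3 B0.
Offset 6: leading byte 0xD1 = 11010001 → 2-byte char #3 = D1 92.
Offset 8: leading byte 0x63 = 01100011 → 1-byte char #4 = 63.
Offset 9: leading byte 0xE3 = 11100011 → 3-byte char #5 = E3 B0 A7.
Offset 12: leading byte 0xE8 = 11101000 → 3-byte char #6 = E8 A6 8D.
Offset 15: leading byte 0xF1 = 11110001 → 4-byte char #7 = F1 B8 A2 90.
Offset 19: leading byte 0xD2 = 11010010 → 2-byte char #8 = D2 86.
Leading byte 0xD2 = 11010010 matches 110xxxxx → 2-byte sequence.
Byte 1: 0xD2 = 11010010, payload 10010 (5 bits).
Byte 2: 0x86 = 10000110 (10xxxxxx ✓), payload 000110.
Concatenate: 10010000110 = 0x486 (11 bits → U+0486).

U+0486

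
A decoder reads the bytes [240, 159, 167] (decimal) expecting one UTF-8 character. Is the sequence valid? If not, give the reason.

Leading byte 0xF0 = 11110000 → 4-byte form, but only 3 bytes are present.

invalid (sequence truncated)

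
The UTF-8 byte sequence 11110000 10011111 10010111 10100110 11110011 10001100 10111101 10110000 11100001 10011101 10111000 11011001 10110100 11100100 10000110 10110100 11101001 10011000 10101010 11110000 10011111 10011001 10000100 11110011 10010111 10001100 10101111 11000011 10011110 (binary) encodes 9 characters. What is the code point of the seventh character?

Offset 0: leading byte 0xF0 = 11110000 → 4-byte char #1 = F0 9F 97 A6.
Offset 4: leading byte 0xF3 = 11110011 → 4-byte char #2 = F3 8C BD B0.
Offset 8: leading byte 0xE1 = 11100001 → 3-byte char #3 = E1 9D B8.
Offset 11: leading byte 0xD9 = 11011001 → 2-byte char #4 = D9 B4.
Offset 13: leading byte 0xE4 = 11100100 → 3-byte char #5 = E4 86 B4.
Offset 16: leading byte 0xE9 = 11101001 → 3-byte char #6 = E9 98 AA.
Offset 19: leading byte 0xF0 = 11110000 → 4-byte char #7 = F0 9F 99 84.
Leading byte 0xF0 = 11110000 matches 11110xxx → 4-byte sequence.
Byte 1: 0xF0 = 11110000, payload 000 (3 bits).
Byte 2: 0x9F = 10011111 (10xxxxxx ✓), payload 011111.
Byte 3: 0x99 = 10011001 (10xxxxxx ✓), payload 011001.
Byte 4: 0x84 = 10000100 (10xxxxxx ✓), payload 000100.
Concatenate: 000011111011001000100 = 0x1F644 (21 bits → U+1F644).

U+1F644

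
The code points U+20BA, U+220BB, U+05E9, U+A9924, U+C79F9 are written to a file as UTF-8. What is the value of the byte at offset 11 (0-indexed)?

U+20BA → 3-byte form E2 82 BA at offsets 0–2.
U+220BB → 4-byte form F0 A2 82 BB at offsets 3–6.
U+05E9 → 2-byte form D7 A9 at offsets 7–8.
U+A9924 → 4-byte form F2 A9 A4 A4 at offsets 9–12.
Offset 11 falls in char 4's range; it's byte 3 of F2 A9 A4 A4 = 0xA4.

0xA4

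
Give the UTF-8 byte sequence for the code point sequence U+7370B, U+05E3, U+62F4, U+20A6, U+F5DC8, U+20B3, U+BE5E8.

U+7370B: 4-byte form → F1 B3 9C 8B.
U+05E3: 2-byte form → D7 A3.
U+62F4: 3-byte form → E6 8B B4.
U+20A6: 3-byte form → E2 82 A6.
U+F5DC8: 4-byte form → F3 B5 B7 88.
U+20B3: 3-byte form → E2 82 B3.
U+BE5E8: 4-byte form → F2 BE 97 A8.
Concatenated (23 bytes): F1 B3 9C 8B D7 A3 E6 8B B4 E2 82 A6 F3 B5 B7 88 E2 82 B3 F2 BE 97 A8.

F1 B3 9C 8B D7 A3 E6 8B B4 E2 82 A6 F3 B5 B7 88 E2 82 B3 F2 BE 97 A8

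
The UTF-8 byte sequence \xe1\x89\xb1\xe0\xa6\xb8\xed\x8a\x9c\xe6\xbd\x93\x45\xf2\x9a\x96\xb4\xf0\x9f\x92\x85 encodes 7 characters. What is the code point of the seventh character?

Offset 0: leading byte 0xE1 = 11100001 → 3-byte char #1 = E1 89 B1.
Offset 3: leading byte 0xE0 = 11100000 → 3-byte char #2 = E0 A6 B8.
Offset 6: leading byte 0xED = 11101101 → 3-byte char #3 = ED 8A 9C.
Offset 9: leading byte 0xE6 = 11100110 → 3-byte char #4 = E6 BD 93.
Offset 12: leading byte 0x45 = 01000101 → 1-byte char #5 = 45.
Offset 13: leading byte 0xF2 = 11110010 → 4-byte char #6 = F2 9A 96 B4.
Offset 17: leading byte 0xF0 = 11110000 → 4-byte char #7 = F0 9F 92 85.
Leading byte 0xF0 = 11110000 matches 11110xxx → 4-byte sequence.
Byte 1: 0xF0 = 11110000, payload 000 (3 bits).
Byte 2: 0x9F = 10011111 (10xxxxxx ✓), payload 011111.
Byte 3: 0x92 = 10010010 (10xxxxxx ✓), payload 010010.
Byte 4: 0x85 = 10000101 (10xxxxxx ✓), payload 000101.
Concatenate: 000011111010010000101 = 0x1F485 (21 bits → U+1F485).

U+1F485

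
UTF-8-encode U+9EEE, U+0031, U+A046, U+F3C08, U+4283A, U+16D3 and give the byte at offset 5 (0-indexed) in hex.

0x81

U+9EEE → 3-byte form E9 BB AE at offsets 0–2.
U+0031 → 1-byte form 31 at offsets 3–3.
U+A046 → 3-byte form EA 81 86 at offsets 4–6.
Offset 5 falls in char 3's range; it's byte 2 of EA 81 86 = 0x81.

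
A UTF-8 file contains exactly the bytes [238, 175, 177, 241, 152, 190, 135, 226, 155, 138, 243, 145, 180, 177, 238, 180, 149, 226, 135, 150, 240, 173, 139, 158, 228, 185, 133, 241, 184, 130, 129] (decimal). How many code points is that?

9

Byte at offset 0: 0xEE = 11101110 → 3-byte char (#1). Advance 3.
Byte at offset 3: 0xF1 = 11110001 → 4-byte char (#2). Advance 4.
Byte at offset 7: 0xE2 = 11100010 → 3-byte char (#3). Advance 3.
Byte at offset 10: 0xF3 = 11110011 → 4-byte char (#4). Advance 4.
Byte at offset 14: 0xEE = 11101110 → 3-byte char (#5). Advance 3.
Byte at offset 17: 0xE2 = 11100010 → 3-byte char (#6). Advance 3.
Byte at offset 20: 0xF0 = 11110000 → 4-byte char (#7). Advance 4.
Byte at offset 24: 0xE4 = 11100100 → 3-byte char (#8). Advance 3.
Byte at offset 27: 0xF1 = 11110001 → 4-byte char (#9). Advance 4.
Reached end at offset 31 after 9 code points.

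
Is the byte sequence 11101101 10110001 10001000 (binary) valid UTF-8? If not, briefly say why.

invalid (encodes a surrogate (U+D800–U+DFFF))

Structurally a 3-byte sequence; payload = 0xDC48.
But 0xDC48 is in U+D800–U+DFFF, the surrogate range. Surrogates are not Unicode scalar values and are forbidden in UTF-8.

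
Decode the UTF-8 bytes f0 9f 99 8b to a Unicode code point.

Leading byte 0xF0 = 11110000 matches 11110xxx → 4-byte sequence.
Byte 1: 0xF0 = 11110000, payload 000 (3 bits).
Byte 2: 0x9F = 10011111 (10xxxxxx ✓), payload 011111.
Byte 3: 0x99 = 10011001 (10xxxxxx ✓), payload 011001.
Byte 4: 0x8B = 10001011 (10xxxxxx ✓), payload 001011.
Concatenate: 000011111011001001011 = 0x1F64B (21 bits → U+1F64B).

U+1F64B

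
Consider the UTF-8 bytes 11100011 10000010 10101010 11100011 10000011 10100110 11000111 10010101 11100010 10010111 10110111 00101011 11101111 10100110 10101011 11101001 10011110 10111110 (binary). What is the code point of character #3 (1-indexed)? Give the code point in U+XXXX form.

Offset 0: leading byte 0xE3 = 11100011 → 3-byte char #1 = E3 82 AA.
Offset 3: leading byte 0xE3 = 11100011 → 3-byte char #2 = E3 83 A6.
Offset 6: leading byte 0xC7 = 11000111 → 2-byte char #3 = C7 95.
Leading byte 0xC7 = 11000111 matches 110xxxxx → 2-byte sequence.
Byte 1: 0xC7 = 11000111, payload 00111 (5 bits).
Byte 2: 0x95 = 10010101 (10xxxxxx ✓), payload 010101.
Concatenate: 00111010101 = 0x1D5 (11 bits → U+01D5).

U+01D5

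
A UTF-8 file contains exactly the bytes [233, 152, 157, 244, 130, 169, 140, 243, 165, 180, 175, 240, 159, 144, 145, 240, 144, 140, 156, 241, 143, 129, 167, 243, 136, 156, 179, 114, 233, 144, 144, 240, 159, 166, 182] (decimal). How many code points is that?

Byte at offset 0: 0xE9 = 11101001 → 3-byte char (#1). Advance 3.
Byte at offset 3: 0xF4 = 11110100 → 4-byte char (#2). Advance 4.
Byte at offset 7: 0xF3 = 11110011 → 4-byte char (#3). Advance 4.
Byte at offset 11: 0xF0 = 11110000 → 4-byte char (#4). Advance 4.
Byte at offset 15: 0xF0 = 11110000 → 4-byte char (#5). Advance 4.
Byte at offset 19: 0xF1 = 11110001 → 4-byte char (#6). Advance 4.
Byte at offset 23: 0xF3 = 11110011 → 4-byte char (#7). Advance 4.
Byte at offset 27: 0x72 = 01110010 → 1-byte char (#8). Advance 1.
Byte at offset 28: 0xE9 = 11101001 → 3-byte char (#9). Advance 3.
Byte at offset 31: 0xF0 = 11110000 → 4-byte char (#10). Advance 4.
Reached end at offset 35 after 10 code points.

10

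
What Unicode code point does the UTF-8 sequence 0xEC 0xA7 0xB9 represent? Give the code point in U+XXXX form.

Leading byte 0xEC = 11101100 matches 1110xxxx → 3-byte sequence.
Byte 1: 0xEC = 11101100, payload 1100 (4 bits).
Byte 2: 0xA7 = 10100111 (10xxxxxx ✓), payload 100111.
Byte 3: 0xB9 = 10111001 (10xxxxxx ✓), payload 111001.
Concatenate: 1100100111111001 = 0xC9F9 (16 bits → U+C9F9).

U+C9F9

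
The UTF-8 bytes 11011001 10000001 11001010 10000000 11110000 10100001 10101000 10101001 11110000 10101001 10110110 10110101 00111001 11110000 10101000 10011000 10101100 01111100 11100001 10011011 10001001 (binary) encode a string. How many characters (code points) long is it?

Byte at offset 0: 0xD9 = 11011001 → 2-byte char (#1). Advance 2.
Byte at offset 2: 0xCA = 11001010 → 2-byte char (#2). Advance 2.
Byte at offset 4: 0xF0 = 11110000 → 4-byte char (#3). Advance 4.
Byte at offset 8: 0xF0 = 11110000 → 4-byte char (#4). Advance 4.
Byte at offset 12: 0x39 = 00111001 → 1-byte char (#5). Advance 1.
Byte at offset 13: 0xF0 = 11110000 → 4-byte char (#6). Advance 4.
Byte at offset 17: 0x7C = 01111100 → 1-byte char (#7). Advance 1.
Byte at offset 18: 0xE1 = 11100001 → 3-byte char (#8). Advance 3.
Reached end at offset 21 after 8 code points.

8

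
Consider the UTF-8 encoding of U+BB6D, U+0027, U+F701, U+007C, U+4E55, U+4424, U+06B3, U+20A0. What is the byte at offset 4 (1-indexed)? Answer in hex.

1-indexed offset 4 is 0-indexed offset 3.
U+BB6D → 3-byte form EB AD AD at offsets 0–2.
U+0027 → 1-byte form 27 at offsets 3–3.
Offset 3 falls in char 2's range; it's byte 1 of 27 = 0x27.

0x27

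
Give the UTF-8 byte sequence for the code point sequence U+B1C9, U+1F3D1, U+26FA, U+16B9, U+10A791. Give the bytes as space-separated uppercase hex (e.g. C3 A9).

EB 87 89 F0 9F 8F 91 E2 9B BA E1 9A B9 F4 8A 9E 91

U+B1C9: 3-byte form → EB 87 89.
U+1F3D1: 4-byte form → F0 9F 8F 91.
U+26FA: 3-byte form → E2 9B BA.
U+16B9: 3-byte form → E1 9A B9.
U+10A791: 4-byte form → F4 8A 9E 91.
Concatenated (17 bytes): EB 87 89 F0 9F 8F 91 E2 9B BA E1 9A B9 F4 8A 9E 91.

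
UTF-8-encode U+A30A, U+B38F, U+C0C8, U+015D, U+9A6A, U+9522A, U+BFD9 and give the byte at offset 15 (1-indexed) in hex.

1-indexed offset 15 is 0-indexed offset 14.
U+A30A → 3-byte form EA 8C 8A at offsets 0–2.
U+B38F → 3-byte form EB 8E 8F at offsets 3–5.
U+C0C8 → 3-byte form EC 83 88 at offsets 6–8.
U+015D → 2-byte form C5 9D at offsets 9–10.
U+9A6A → 3-byte form E9 A9 AA at offsets 11–13.
U+9522A → 4-byte form F2 95 88 AA at offsets 14–17.
Offset 14 falls in char 6's range; it's byte 1 of F2 95 88 AA = 0xF2.

0xF2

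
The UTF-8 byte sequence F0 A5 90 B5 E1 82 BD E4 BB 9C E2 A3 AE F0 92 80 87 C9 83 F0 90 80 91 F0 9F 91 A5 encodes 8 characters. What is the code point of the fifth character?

U+12007

Offset 0: leading byte 0xF0 = 11110000 → 4-byte char #1 = F0 A5 90 B5.
Offset 4: leading byte 0xE1 = 11100001 → 3-byte char #2 = E1 82 BD.
Offset 7: leading byte 0xE4 = 11100100 → 3-byte char #3 = E4 BB 9C.
Offset 10: leading byte 0xE2 = 11100010 → 3-byte char #4 = E2 A3 AE.
Offset 13: leading byte 0xF0 = 11110000 → 4-byte char #5 = F0 92 80 87.
Leading byte 0xF0 = 11110000 matches 11110xxx → 4-byte sequence.
Byte 1: 0xF0 = 11110000, payload 000 (3 bits).
Byte 2: 0x92 = 10010010 (10xxxxxx ✓), payload 010010.
Byte 3: 0x80 = 10000000 (10xxxxxx ✓), payload 000000.
Byte 4: 0x87 = 10000111 (10xxxxxx ✓), payload 000111.
Concatenate: 000010010000000000111 = 0x12007 (21 bits → U+12007).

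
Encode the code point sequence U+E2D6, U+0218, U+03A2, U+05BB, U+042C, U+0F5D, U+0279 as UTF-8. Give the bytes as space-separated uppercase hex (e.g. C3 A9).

EE 8B 96 C8 98 CE A2 D6 BB D0 AC E0 BD 9D C9 B9

U+E2D6: 3-byte form → EE 8B 96.
U+0218: 2-byte form → C8 98.
U+03A2: 2-byte form → CE A2.
U+05BB: 2-byte form → D6 BB.
U+042C: 2-byte form → D0 AC.
U+0F5D: 3-byte form → E0 BD 9D.
U+0279: 2-byte form → C9 B9.
Concatenated (16 bytes): EE 8B 96 C8 98 CE A2 D6 BB D0 AC E0 BD 9D C9 B9.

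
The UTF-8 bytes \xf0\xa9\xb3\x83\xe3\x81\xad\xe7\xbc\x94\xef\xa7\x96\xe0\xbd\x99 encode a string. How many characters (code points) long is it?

Byte at offset 0: 0xF0 = 11110000 → 4-byte char (#1). Advance 4.
Byte at offset 4: 0xE3 = 11100011 → 3-byte char (#2). Advance 3.
Byte at offset 7: 0xE7 = 11100111 → 3-byte char (#3). Advance 3.
Byte at offset 10: 0xEF = 11101111 → 3-byte char (#4). Advance 3.
Byte at offset 13: 0xE0 = 11100000 → 3-byte char (#5). Advance 3.
Reached end at offset 16 after 5 code points.

5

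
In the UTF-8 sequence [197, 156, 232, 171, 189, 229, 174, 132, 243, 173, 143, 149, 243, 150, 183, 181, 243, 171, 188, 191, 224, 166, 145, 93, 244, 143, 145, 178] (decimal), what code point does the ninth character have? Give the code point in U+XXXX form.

Offset 0: leading byte 0xC5 = 11000101 → 2-byte char #1 = C5 9C.
Offset 2: leading byte 0xE8 = 11101000 → 3-byte char #2 = E8 AB BD.
Offset 5: leading byte 0xE5 = 11100101 → 3-byte char #3 = E5 AE 84.
Offset 8: leading byte 0xF3 = 11110011 → 4-byte char #4 = F3 AD 8F 95.
Offset 12: leading byte 0xF3 = 11110011 → 4-byte char #5 = F3 96 B7 B5.
Offset 16: leading byte 0xF3 = 11110011 → 4-byte char #6 = F3 AB BC BF.
Offset 20: leading byte 0xE0 = 11100000 → 3-byte char #7 = E0 A6 91.
Offset 23: leading byte 0x5D = 01011101 → 1-byte char #8 = 5D.
Offset 24: leading byte 0xF4 = 11110100 → 4-byte char #9 = F4 8F 91 B2.
Leading byte 0xF4 = 11110100 matches 11110xxx → 4-byte sequence.
Byte 1: 0xF4 = 11110100, payload 100 (3 bits).
Byte 2: 0x8F = 10001111 (10xxxxxx ✓), payload 001111.
Byte 3: 0x91 = 10010001 (10xxxxxx ✓), payload 010001.
Byte 4: 0xB2 = 10110010 (10xxxxxx ✓), payload 110010.
Concatenate: 100001111010001110010 = 0x10F472 (21 bits → U+10F472).

U+10F472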